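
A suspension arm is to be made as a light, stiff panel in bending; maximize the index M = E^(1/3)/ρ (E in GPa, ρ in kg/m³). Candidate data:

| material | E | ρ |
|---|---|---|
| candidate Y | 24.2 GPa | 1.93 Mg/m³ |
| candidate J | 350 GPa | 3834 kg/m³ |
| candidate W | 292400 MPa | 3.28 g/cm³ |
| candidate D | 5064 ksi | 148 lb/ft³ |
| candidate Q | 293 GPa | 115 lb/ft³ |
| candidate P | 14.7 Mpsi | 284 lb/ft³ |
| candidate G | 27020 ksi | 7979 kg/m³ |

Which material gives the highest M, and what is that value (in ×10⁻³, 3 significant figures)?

Putting every candidate on a common basis:
  candidate Y: E = 24.20 GPa, ρ = 1930 kg/m³
  candidate J: E = 350.0 GPa, ρ = 3834 kg/m³
  candidate W: E = 292.4 GPa, ρ = 3280 kg/m³
  candidate D: E = 34.92 GPa, ρ = 2371 kg/m³
  candidate Q: E = 293.0 GPa, ρ = 1842 kg/m³
  candidate P: E = 101.4 GPa, ρ = 4549 kg/m³
  candidate G: E = 186.3 GPa, ρ = 7979 kg/m³
  candidate Q: M = 3.61×10⁻³
  candidate W: M = 2.02×10⁻³
  candidate J: M = 1.84×10⁻³
  candidate Y: M = 1.50×10⁻³
  candidate D: M = 1.38×10⁻³
  candidate P: M = 1.02×10⁻³
  candidate G: M = 0.716×10⁻³
Candidate Q has the largest M.

candidate Q, M = 3.61×10⁻³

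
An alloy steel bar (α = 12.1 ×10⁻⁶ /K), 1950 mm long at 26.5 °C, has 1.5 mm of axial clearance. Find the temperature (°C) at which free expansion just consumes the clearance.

α·L₀·ΔT = 1.5 mm ⇒ ΔT = 1.5 / (12.1×10⁻⁶ × 1950.0) = 63.57 K.
T = 26.5 + 63.57 = 90.07 °C.

90.1 °C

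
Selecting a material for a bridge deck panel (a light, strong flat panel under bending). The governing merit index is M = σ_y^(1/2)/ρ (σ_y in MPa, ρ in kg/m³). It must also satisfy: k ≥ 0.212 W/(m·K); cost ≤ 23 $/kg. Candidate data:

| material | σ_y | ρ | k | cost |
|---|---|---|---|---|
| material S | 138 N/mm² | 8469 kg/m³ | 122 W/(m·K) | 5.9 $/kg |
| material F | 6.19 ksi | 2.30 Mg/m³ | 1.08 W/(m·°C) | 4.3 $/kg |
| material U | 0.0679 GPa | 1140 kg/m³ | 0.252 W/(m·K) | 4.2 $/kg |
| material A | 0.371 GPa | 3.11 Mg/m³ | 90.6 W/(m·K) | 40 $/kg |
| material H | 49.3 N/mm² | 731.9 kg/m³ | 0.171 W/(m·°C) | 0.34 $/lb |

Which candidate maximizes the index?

material U

Screen on constraints: k ≥ 0.212 W/(m·K); cost ≤ 23 $/kg. Survivors: material S, material F, material U.
Normalizing units and computing the index:
  material S: σ_y = 138.0 MPa, ρ = 8469 kg/m³
  material F: σ_y = 42.68 MPa, ρ = 2300 kg/m³
  material U: σ_y = 67.90 MPa, ρ = 1140 kg/m³
  material U: M = 7.23×10⁻³
  material F: M = 2.84×10⁻³
  material S: M = 1.39×10⁻³
Material U ranks first.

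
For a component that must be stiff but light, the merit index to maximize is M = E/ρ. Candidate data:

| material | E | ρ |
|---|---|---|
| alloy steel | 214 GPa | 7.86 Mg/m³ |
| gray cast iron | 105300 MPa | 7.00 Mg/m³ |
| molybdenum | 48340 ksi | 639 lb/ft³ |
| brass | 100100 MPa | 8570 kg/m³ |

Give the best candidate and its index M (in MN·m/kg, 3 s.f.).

molybdenum, M = 32.6 MN·m/kg

In SI units:
  alloy steel: E = 214.0 GPa, ρ = 7860 kg/m³
  gray cast iron: E = 105.3 GPa, ρ = 7000 kg/m³
  molybdenum: E = 333.3 GPa, ρ = 10240 kg/m³
  brass: E = 100.1 GPa, ρ = 8570 kg/m³
  molybdenum: M = 32.6 MN·m/kg
  alloy steel: M = 27.2 MN·m/kg
  gray cast iron: M = 15.0 MN·m/kg
  brass: M = 11.7 MN·m/kg
Molybdenum ranks first.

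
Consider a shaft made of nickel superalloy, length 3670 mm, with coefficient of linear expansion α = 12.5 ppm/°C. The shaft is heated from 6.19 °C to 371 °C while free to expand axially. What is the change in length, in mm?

ΔT = 371 − 6.19 = 364.8 K.
ΔL = α·L₀·ΔT = 12.5×10⁻⁶ × 3670 mm × 364.8 K = 16.7 mm.

16.7 mm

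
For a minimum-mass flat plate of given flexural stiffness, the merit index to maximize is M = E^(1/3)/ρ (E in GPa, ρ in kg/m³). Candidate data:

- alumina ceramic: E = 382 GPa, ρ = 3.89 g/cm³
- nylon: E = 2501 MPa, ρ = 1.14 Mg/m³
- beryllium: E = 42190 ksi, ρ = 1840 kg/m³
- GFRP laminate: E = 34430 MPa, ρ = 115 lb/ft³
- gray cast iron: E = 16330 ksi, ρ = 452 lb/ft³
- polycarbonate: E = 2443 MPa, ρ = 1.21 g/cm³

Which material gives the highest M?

Convert each candidate to consistent units, then evaluate M:
  alumina ceramic: E = 382.0 GPa, ρ = 3890 kg/m³
  nylon: E = 2.501 GPa, ρ = 1140 kg/m³
  beryllium: E = 290.9 GPa, ρ = 1840 kg/m³
  GFRP laminate: E = 34.43 GPa, ρ = 1842 kg/m³
  gray cast iron: E = 112.6 GPa, ρ = 7240 kg/m³
  polycarbonate: E = 2.443 GPa, ρ = 1210 kg/m³
  beryllium: M = 3.60×10⁻³
  alumina ceramic: M = 1.87×10⁻³
  GFRP laminate: M = 1.77×10⁻³
  nylon: M = 1.19×10⁻³
  polycarbonate: M = 1.11×10⁻³
  gray cast iron: M = 0.667×10⁻³
The maximum is for beryllium.

beryllium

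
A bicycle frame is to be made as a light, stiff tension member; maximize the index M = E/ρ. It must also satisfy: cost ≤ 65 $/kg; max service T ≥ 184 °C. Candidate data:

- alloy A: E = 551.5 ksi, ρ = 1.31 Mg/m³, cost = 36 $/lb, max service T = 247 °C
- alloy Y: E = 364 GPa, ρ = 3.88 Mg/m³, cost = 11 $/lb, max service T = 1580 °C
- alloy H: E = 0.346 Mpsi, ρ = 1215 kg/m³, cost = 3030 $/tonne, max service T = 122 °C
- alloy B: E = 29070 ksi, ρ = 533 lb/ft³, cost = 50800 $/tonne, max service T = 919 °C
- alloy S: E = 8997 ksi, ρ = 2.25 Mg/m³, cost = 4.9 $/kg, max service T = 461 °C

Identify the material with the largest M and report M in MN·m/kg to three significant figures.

Screen on constraints: cost ≤ 65 $/kg; max service T ≥ 184 °C. Survivors: alloy Y, alloy B, alloy S.
Putting every candidate on a common basis:
  alloy Y: E = 364.0 GPa, ρ = 3880 kg/m³
  alloy B: E = 200.4 GPa, ρ = 8538 kg/m³
  alloy S: E = 62.03 GPa, ρ = 2250 kg/m³
  alloy Y: M = 93.8 MN·m/kg
  alloy S: M = 27.6 MN·m/kg
  alloy B: M = 23.5 MN·m/kg
Alloy Y ranks first.

alloy Y, M = 93.8 MN·m/kg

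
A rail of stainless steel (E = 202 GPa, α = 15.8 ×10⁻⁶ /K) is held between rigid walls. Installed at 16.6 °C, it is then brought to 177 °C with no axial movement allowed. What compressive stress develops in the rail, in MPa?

512 MPa

ΔT = 160.4 K. Constrained thermal stress σ = E·α·ΔT = 202.0×10³ MPa × 15.8×10⁻⁶ × 160.4 = 512 MPa (compressive).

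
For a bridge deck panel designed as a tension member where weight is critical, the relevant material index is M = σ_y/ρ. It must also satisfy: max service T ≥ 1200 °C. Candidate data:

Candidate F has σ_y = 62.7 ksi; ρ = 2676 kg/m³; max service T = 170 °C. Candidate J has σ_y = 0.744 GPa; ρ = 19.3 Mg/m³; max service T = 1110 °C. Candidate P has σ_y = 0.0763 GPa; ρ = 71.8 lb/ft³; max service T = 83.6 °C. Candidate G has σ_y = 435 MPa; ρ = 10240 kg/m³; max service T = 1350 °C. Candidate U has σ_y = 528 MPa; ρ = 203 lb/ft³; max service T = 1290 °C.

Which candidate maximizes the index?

Screen on constraints: max service T ≥ 1200 °C. Survivors: candidate G, candidate U.
Putting every candidate on a common basis:
  candidate G: σ_y = 435.0 MPa, ρ = 10240 kg/m³
  candidate U: σ_y = 528.0 MPa, ρ = 3252 kg/m³
  candidate U: M = 162 kN·m/kg
  candidate G: M = 42.5 kN·m/kg
The maximum is for candidate U.

candidate U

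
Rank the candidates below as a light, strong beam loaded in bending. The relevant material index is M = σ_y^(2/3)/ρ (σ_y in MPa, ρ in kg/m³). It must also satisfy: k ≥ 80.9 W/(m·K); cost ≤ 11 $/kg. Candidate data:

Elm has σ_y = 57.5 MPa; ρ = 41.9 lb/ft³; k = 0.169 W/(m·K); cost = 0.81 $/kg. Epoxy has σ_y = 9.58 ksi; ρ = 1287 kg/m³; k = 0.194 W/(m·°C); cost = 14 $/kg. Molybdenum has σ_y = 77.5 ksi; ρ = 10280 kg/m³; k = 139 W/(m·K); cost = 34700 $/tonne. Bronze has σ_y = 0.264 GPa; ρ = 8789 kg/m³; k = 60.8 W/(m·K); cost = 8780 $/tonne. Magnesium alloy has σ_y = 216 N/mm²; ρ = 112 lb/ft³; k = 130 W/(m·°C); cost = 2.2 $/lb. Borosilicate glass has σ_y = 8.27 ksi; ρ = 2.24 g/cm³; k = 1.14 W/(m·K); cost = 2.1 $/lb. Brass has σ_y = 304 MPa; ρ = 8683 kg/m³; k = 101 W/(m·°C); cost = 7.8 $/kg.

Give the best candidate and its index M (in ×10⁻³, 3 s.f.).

Screen on constraints: k ≥ 80.9 W/(m·K); cost ≤ 11 $/kg. Survivors: magnesium alloy, brass.
Normalizing units and computing the index:
  magnesium alloy: σ_y = 216.0 MPa, ρ = 1794 kg/m³
  brass: σ_y = 304.0 MPa, ρ = 8683 kg/m³
  magnesium alloy: M = 20.1×10⁻³
  brass: M = 5.21×10⁻³
The maximum is for magnesium alloy.

magnesium alloy, M = 20.1×10⁻³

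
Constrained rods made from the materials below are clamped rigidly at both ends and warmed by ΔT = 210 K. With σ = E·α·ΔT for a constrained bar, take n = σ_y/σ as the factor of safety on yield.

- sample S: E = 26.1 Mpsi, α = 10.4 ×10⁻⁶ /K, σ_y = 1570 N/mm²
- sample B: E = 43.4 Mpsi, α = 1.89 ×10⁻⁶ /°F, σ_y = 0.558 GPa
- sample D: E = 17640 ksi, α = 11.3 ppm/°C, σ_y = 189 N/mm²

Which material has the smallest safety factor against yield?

sample D

With everything in SI (GPa, ×10⁻⁶/K, MPa):
  sample S: E = 180.0, α = 10.4, σ_y = 1570 → σ = 393 MPa, n = 3.99
  sample B: E = 299.2, α = 3.40, σ_y = 558.0 → σ = 214 MPa, n = 2.61
  sample D: E = 121.6, α = 11.3, σ_y = 189.0 → σ = 289 MPa, n = 0.655
Sample D has the lowest safety factor, n = 0.655.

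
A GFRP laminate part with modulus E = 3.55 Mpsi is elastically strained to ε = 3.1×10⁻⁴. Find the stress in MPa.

7.59 MPa

E = 3.55 Mpsi = 24.48 GPa.
σ = E·ε = 24480 MPa × 3.1×10⁻⁴ = 7.59 MPa.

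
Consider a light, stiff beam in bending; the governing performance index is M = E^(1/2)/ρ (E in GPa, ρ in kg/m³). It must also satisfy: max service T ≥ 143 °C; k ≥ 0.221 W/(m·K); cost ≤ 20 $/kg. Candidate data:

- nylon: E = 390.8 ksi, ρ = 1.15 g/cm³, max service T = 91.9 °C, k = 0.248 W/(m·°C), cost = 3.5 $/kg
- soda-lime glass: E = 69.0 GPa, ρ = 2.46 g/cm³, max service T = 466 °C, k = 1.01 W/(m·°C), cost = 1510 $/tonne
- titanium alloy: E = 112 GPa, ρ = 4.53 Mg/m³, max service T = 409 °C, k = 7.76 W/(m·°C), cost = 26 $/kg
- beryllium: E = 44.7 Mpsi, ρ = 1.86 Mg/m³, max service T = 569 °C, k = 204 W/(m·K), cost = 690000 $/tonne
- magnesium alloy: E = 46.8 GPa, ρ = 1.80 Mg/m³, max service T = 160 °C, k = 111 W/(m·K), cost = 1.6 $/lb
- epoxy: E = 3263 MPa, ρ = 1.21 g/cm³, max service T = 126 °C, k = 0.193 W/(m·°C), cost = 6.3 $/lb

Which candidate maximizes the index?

magnesium alloy

Screen on constraints: max service T ≥ 143 °C; k ≥ 0.221 W/(m·K); cost ≤ 20 $/kg. Survivors: soda-lime glass, magnesium alloy.
After converting to SI:
  soda-lime glass: E = 69.00 GPa, ρ = 2460 kg/m³
  magnesium alloy: E = 46.80 GPa, ρ = 1800 kg/m³
  magnesium alloy: M = 3.80×10⁻³
  soda-lime glass: M = 3.38×10⁻³
Magnesium alloy ranks first.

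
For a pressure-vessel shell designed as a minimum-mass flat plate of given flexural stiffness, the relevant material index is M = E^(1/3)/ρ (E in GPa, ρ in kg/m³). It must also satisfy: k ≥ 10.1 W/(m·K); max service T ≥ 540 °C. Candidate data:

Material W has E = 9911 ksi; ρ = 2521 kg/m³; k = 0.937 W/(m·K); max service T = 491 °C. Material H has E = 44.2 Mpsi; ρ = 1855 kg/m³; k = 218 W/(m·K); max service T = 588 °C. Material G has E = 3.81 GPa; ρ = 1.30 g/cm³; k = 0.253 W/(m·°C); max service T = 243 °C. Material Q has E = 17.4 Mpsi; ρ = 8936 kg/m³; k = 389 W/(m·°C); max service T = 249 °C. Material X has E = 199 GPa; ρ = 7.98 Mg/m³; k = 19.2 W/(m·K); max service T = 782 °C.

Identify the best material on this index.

Screen on constraints: k ≥ 10.1 W/(m·K); max service T ≥ 540 °C. Survivors: material H, material X.
In SI units:
  material H: E = 304.7 GPa, ρ = 1855 kg/m³
  material X: E = 199.0 GPa, ρ = 7980 kg/m³
  material H: M = 3.63×10⁻³
  material X: M = 0.732×10⁻³
The maximum is for material H.

material H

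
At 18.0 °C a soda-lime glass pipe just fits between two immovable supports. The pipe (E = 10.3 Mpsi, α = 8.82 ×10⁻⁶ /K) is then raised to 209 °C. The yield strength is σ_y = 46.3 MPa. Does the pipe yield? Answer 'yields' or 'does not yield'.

yields

E = 10.3 Mpsi = 71.02 GPa.
ΔT = 191.0 K. Constrained thermal stress σ = E·α·ΔT = 71.02×10³ MPa × 8.82×10⁻⁶ × 191.0 = 120 MPa (compressive).
Compare to σ_y = 46.3 MPa: σ ≥ σ_y, so it yields.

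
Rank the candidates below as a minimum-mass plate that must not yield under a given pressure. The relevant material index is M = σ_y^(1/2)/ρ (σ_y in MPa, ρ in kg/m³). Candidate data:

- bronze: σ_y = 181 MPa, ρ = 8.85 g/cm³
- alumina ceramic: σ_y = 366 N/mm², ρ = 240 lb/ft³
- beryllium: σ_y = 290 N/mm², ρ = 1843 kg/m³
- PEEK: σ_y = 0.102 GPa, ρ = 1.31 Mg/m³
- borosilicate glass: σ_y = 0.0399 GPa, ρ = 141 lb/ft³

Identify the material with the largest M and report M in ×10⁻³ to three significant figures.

beryllium, M = 9.24×10⁻³

Normalizing units and computing the index:
  bronze: σ_y = 181.0 MPa, ρ = 8850 kg/m³
  alumina ceramic: σ_y = 366.0 MPa, ρ = 3844 kg/m³
  beryllium: σ_y = 290.0 MPa, ρ = 1843 kg/m³
  PEEK: σ_y = 102.0 MPa, ρ = 1310 kg/m³
  borosilicate glass: σ_y = 39.90 MPa, ρ = 2259 kg/m³
  beryllium: M = 9.24×10⁻³
  PEEK: M = 7.71×10⁻³
  alumina ceramic: M = 4.98×10⁻³
  borosilicate glass: M = 2.80×10⁻³
  bronze: M = 1.52×10⁻³
Beryllium has the largest M.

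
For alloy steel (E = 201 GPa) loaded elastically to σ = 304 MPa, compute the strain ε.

1.51×10⁻³

ε = σ/E = 304 / 201000 = 1.51×10⁻³.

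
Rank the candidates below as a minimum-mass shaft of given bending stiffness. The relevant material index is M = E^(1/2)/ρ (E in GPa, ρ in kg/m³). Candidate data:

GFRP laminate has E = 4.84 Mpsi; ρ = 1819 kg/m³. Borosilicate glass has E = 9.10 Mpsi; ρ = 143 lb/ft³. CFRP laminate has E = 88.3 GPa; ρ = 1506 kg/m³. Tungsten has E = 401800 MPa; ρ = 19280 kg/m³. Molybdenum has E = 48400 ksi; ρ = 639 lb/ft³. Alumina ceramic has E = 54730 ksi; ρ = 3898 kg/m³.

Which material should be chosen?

CFRP laminate

In SI units:
  GFRP laminate: E = 33.37 GPa, ρ = 1819 kg/m³
  borosilicate glass: E = 62.74 GPa, ρ = 2291 kg/m³
  CFRP laminate: E = 88.30 GPa, ρ = 1506 kg/m³
  tungsten: E = 401.8 GPa, ρ = 19280 kg/m³
  molybdenum: E = 333.7 GPa, ρ = 10240 kg/m³
  alumina ceramic: E = 377.4 GPa, ρ = 3898 kg/m³
  CFRP laminate: M = 6.24×10⁻³
  alumina ceramic: M = 4.98×10⁻³
  borosilicate glass: M = 3.46×10⁻³
  GFRP laminate: M = 3.18×10⁻³
  molybdenum: M = 1.78×10⁻³
  tungsten: M = 1.04×10⁻³
The maximum is for CFRP laminate.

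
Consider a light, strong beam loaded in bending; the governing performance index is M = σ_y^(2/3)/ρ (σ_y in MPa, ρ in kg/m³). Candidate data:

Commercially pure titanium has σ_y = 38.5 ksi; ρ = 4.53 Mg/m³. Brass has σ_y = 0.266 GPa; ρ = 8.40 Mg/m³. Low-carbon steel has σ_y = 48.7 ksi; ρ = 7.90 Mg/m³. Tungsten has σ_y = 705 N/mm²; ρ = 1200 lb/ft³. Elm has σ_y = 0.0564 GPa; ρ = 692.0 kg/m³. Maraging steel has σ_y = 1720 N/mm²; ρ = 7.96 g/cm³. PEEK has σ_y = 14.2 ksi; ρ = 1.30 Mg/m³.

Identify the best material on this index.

elm

Convert each candidate to consistent units, then evaluate M:
  commercially pure titanium: σ_y = 265.4 MPa, ρ = 4530 kg/m³
  brass: σ_y = 266.0 MPa, ρ = 8400 kg/m³
  low-carbon steel: σ_y = 335.8 MPa, ρ = 7900 kg/m³
  tungsten: σ_y = 705.0 MPa, ρ = 19220 kg/m³
  elm: σ_y = 56.40 MPa, ρ = 692.0 kg/m³
  maraging steel: σ_y = 1720 MPa, ρ = 7960 kg/m³
  PEEK: σ_y = 97.91 MPa, ρ = 1300 kg/m³
  elm: M = 21.3×10⁻³
  maraging steel: M = 18.0×10⁻³
  PEEK: M = 16.3×10⁻³
  commercially pure titanium: M = 9.12×10⁻³
  low-carbon steel: M = 6.12×10⁻³
  brass: M = 4.92×10⁻³
  tungsten: M = 4.12×10⁻³
The maximum is for elm.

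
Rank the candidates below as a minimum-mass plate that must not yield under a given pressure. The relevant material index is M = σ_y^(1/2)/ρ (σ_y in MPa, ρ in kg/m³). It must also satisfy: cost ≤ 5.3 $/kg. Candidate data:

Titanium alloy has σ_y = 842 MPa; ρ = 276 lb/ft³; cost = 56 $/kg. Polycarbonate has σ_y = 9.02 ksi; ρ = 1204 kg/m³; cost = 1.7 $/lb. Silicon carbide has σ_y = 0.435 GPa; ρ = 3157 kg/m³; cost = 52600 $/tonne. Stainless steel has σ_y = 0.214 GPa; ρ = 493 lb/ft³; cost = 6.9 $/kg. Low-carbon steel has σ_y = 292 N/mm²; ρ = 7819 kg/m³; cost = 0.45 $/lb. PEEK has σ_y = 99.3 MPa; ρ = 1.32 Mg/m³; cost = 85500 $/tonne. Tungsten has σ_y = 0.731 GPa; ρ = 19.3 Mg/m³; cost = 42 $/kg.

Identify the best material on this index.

Screen on constraints: cost ≤ 5.3 $/kg. Survivors: polycarbonate, low-carbon steel.
Normalizing units and computing the index:
  polycarbonate: σ_y = 62.19 MPa, ρ = 1204 kg/m³
  low-carbon steel: σ_y = 292.0 MPa, ρ = 7819 kg/m³
  polycarbonate: M = 6.55×10⁻³
  low-carbon steel: M = 2.19×10⁻³
Highest index: polycarbonate.

polycarbonate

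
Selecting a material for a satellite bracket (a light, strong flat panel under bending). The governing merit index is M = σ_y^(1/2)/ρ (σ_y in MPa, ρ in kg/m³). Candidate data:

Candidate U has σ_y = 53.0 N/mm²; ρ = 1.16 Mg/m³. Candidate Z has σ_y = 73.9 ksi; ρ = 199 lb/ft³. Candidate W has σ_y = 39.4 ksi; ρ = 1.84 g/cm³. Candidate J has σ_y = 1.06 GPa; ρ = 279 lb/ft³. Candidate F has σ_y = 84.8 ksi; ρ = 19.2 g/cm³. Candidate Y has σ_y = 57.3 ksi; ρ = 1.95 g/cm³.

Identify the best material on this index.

candidate Y

In SI units:
  candidate U: σ_y = 53.00 MPa, ρ = 1160 kg/m³
  candidate Z: σ_y = 509.5 MPa, ρ = 3188 kg/m³
  candidate W: σ_y = 271.7 MPa, ρ = 1840 kg/m³
  candidate J: σ_y = 1060 MPa, ρ = 4469 kg/m³
  candidate F: σ_y = 584.7 MPa, ρ = 19200 kg/m³
  candidate Y: σ_y = 395.1 MPa, ρ = 1950 kg/m³
  candidate Y: M = 10.2×10⁻³
  candidate W: M = 8.96×10⁻³
  candidate J: M = 7.28×10⁻³
  candidate Z: M = 7.08×10⁻³
  candidate U: M = 6.28×10⁻³
  candidate F: M = 1.26×10⁻³
Highest index: candidate Y.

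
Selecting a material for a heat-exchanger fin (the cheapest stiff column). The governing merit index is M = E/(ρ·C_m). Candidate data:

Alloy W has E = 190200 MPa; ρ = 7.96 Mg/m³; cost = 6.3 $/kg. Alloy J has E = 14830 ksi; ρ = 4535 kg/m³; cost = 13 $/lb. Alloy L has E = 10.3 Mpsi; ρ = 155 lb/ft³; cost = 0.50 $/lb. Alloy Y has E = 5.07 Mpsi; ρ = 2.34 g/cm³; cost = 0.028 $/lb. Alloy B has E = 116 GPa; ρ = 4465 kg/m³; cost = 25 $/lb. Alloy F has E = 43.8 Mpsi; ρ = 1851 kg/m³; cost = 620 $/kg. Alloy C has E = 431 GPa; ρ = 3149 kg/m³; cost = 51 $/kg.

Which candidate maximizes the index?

alloy Y

Putting every candidate on a common basis:
  alloy W: E = 190.2 GPa, ρ = 7960 kg/m³, cost = 6.300 $/kg
  alloy J: E = 102.2 GPa, ρ = 4535 kg/m³, cost = 28.66 $/kg
  alloy L: E = 71.02 GPa, ρ = 2483 kg/m³, cost = 1.102 $/kg
  alloy Y: E = 34.96 GPa, ρ = 2340 kg/m³, cost = 0.06173 $/kg
  alloy B: E = 116.0 GPa, ρ = 4465 kg/m³, cost = 55.11 $/kg
  alloy F: E = 302.0 GPa, ρ = 1851 kg/m³, cost = 620.0 $/kg
  alloy C: E = 431.0 GPa, ρ = 3149 kg/m³, cost = 51.00 $/kg
  alloy Y: M = 242 MN·m per $
  alloy L: M = 25.9 MN·m per $
  alloy W: M = 3.79 MN·m per $
  alloy C: M = 2.68 MN·m per $
  alloy J: M = 0.787 MN·m per $
  alloy B: M = 0.471 MN·m per $
  alloy F: M = 0.263 MN·m per $
Alloy Y has the largest M.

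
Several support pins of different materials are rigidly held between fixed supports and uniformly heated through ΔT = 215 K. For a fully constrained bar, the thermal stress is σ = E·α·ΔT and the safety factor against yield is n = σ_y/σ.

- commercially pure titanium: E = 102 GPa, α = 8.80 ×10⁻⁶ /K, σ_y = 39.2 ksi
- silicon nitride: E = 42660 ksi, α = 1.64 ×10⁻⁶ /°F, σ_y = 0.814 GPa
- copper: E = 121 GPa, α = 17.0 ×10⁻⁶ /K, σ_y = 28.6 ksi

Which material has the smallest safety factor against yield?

copper

In consistent units (E in GPa, α in ×10⁻⁶/K, σ_y in MPa):
  commercially pure titanium: E = 102.0, α = 8.80, σ_y = 270.3 → σ = 193 MPa, n = 1.40
  silicon nitride: E = 294.1, α = 2.95, σ_y = 814.0 → σ = 187 MPa, n = 4.36
  copper: E = 121.0, α = 17.0, σ_y = 197.2 → σ = 442 MPa, n = 0.446
Copper has the lowest safety factor, n = 0.446.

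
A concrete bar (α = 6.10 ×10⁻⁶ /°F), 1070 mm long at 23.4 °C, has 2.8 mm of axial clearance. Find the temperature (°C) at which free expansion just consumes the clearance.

α = 6.10×10⁻⁶/°F × 9/5 = 11.0×10⁻⁶/K.
α·L₀·ΔT = 2.8 mm ⇒ ΔT = 2.8 / (11.0×10⁻⁶ × 1070.0) = 238.3 K.
T = 23.4 + 238.3 = 261.7 °C.

262 °C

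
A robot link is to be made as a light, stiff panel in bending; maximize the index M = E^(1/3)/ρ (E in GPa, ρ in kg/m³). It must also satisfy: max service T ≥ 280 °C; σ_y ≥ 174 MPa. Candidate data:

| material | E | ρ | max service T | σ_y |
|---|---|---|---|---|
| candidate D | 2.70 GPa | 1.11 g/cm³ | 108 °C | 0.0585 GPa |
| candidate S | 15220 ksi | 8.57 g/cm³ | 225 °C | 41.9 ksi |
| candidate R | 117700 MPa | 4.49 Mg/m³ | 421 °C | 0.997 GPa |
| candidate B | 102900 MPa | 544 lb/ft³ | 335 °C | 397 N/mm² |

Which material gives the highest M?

candidate R

Screen on constraints: max service T ≥ 280 °C; σ_y ≥ 174 MPa. Survivors: candidate R, candidate B.
Normalizing units and computing the index:
  candidate R: E = 117.7 GPa, ρ = 4490 kg/m³
  candidate B: E = 102.9 GPa, ρ = 8714 kg/m³
  candidate R: M = 1.09×10⁻³
  candidate B: M = 0.538×10⁻³
Candidate R has the largest M.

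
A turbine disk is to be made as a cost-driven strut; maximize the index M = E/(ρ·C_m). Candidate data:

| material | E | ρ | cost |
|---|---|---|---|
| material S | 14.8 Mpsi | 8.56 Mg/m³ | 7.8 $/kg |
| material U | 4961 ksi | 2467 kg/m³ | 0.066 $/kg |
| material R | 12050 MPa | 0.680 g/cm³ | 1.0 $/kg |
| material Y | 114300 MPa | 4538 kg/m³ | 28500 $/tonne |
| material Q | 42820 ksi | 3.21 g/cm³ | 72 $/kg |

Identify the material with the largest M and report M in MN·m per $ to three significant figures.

material U, M = 210 MN·m per $

In SI units:
  material S: E = 102.0 GPa, ρ = 8560 kg/m³, cost = 7.800 $/kg
  material U: E = 34.20 GPa, ρ = 2467 kg/m³, cost = 0.06600 $/kg
  material R: E = 12.05 GPa, ρ = 680.0 kg/m³, cost = 1.000 $/kg
  material Y: E = 114.3 GPa, ρ = 4538 kg/m³, cost = 28.50 $/kg
  material Q: E = 295.2 GPa, ρ = 3210 kg/m³, cost = 72.00 $/kg
  material U: M = 210 MN·m per $
  material R: M = 17.7 MN·m per $
  material S: M = 1.53 MN·m per $
  material Q: M = 1.28 MN·m per $
  material Y: M = 0.884 MN·m per $
Highest index: material U.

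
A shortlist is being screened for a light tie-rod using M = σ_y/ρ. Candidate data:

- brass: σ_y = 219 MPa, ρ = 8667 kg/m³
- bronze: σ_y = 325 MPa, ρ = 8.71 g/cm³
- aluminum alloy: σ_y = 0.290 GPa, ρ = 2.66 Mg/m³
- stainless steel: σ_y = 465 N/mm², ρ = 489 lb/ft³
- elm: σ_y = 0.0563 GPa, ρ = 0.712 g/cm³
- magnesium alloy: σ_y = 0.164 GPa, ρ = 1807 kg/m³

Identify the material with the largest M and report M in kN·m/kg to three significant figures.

aluminum alloy, M = 109 kN·m/kg

Normalizing units and computing the index:
  brass: σ_y = 219.0 MPa, ρ = 8667 kg/m³
  bronze: σ_y = 325.0 MPa, ρ = 8710 kg/m³
  aluminum alloy: σ_y = 290.0 MPa, ρ = 2660 kg/m³
  stainless steel: σ_y = 465.0 MPa, ρ = 7833 kg/m³
  elm: σ_y = 56.30 MPa, ρ = 712.0 kg/m³
  magnesium alloy: σ_y = 164.0 MPa, ρ = 1807 kg/m³
  aluminum alloy: M = 109 kN·m/kg
  magnesium alloy: M = 90.8 kN·m/kg
  elm: M = 79.1 kN·m/kg
  stainless steel: M = 59.4 kN·m/kg
  bronze: M = 37.3 kN·m/kg
  brass: M = 25.3 kN·m/kg
Aluminum alloy has the largest M.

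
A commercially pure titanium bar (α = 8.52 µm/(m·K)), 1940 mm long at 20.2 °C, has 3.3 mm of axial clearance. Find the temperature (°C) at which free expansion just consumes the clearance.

220 °C

α·L₀·ΔT = 3.3 mm ⇒ ΔT = 3.3 / (8.52×10⁻⁶ × 1940.0) = 199.7 K.
T = 20.2 + 199.7 = 219.9 °C.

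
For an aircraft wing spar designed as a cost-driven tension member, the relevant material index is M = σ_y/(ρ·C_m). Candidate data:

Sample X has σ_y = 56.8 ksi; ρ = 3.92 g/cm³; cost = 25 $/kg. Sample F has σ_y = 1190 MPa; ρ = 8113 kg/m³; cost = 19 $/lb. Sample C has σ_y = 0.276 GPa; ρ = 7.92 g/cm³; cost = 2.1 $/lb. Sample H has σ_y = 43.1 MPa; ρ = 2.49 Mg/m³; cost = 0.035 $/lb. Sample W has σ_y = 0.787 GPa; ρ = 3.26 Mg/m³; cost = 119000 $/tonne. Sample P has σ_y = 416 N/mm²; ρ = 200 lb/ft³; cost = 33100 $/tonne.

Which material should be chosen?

sample H

Convert each candidate to consistent units, then evaluate M:
  sample X: σ_y = 391.6 MPa, ρ = 3920 kg/m³, cost = 25.00 $/kg
  sample F: σ_y = 1190 MPa, ρ = 8113 kg/m³, cost = 41.89 $/kg
  sample C: σ_y = 276.0 MPa, ρ = 7920 kg/m³, cost = 4.630 $/kg
  sample H: σ_y = 43.10 MPa, ρ = 2490 kg/m³, cost = 0.07716 $/kg
  sample W: σ_y = 787.0 MPa, ρ = 3260 kg/m³, cost = 119.0 $/kg
  sample P: σ_y = 416.0 MPa, ρ = 3204 kg/m³, cost = 33.10 $/kg
  sample H: M = 224 kN·m per $
  sample C: M = 7.53 kN·m per $
  sample X: M = 4.00 kN·m per $
  sample P: M = 3.92 kN·m per $
  sample F: M = 3.50 kN·m per $
  sample W: M = 2.03 kN·m per $
Highest index: sample H.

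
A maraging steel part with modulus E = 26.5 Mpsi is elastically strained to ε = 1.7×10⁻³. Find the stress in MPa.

311 MPa

E = 26.5 Mpsi = 182.7 GPa.
σ = E·ε = 182700 MPa × 1.7×10⁻³ = 311 MPa.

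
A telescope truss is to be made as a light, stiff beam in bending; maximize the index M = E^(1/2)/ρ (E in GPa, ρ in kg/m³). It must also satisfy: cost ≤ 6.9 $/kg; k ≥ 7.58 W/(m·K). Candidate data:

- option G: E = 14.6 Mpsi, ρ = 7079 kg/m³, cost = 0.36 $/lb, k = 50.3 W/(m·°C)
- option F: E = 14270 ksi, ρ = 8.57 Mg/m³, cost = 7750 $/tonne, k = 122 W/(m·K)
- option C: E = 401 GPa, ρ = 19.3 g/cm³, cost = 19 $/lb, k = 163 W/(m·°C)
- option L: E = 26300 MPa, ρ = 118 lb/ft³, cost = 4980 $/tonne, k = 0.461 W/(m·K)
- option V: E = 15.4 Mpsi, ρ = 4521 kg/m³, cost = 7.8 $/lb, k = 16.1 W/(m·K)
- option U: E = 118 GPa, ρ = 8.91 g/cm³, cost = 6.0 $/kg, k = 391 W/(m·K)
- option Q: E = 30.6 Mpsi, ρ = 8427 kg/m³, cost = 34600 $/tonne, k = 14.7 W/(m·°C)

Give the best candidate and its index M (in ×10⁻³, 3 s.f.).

Screen on constraints: cost ≤ 6.9 $/kg; k ≥ 7.58 W/(m·K). Survivors: option G, option U.
After converting to SI:
  option G: E = 100.7 GPa, ρ = 7079 kg/m³
  option U: E = 118.0 GPa, ρ = 8910 kg/m³
  option G: M = 1.42×10⁻³
  option U: M = 1.22×10⁻³
Option G has the largest M.

option G, M = 1.42×10⁻³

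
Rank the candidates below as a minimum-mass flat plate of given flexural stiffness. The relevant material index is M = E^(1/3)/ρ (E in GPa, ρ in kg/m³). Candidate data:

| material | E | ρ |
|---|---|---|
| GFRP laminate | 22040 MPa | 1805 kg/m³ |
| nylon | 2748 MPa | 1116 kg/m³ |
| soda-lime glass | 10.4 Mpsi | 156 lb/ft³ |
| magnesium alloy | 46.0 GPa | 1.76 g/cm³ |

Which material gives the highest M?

Putting every candidate on a common basis:
  GFRP laminate: E = 22.04 GPa, ρ = 1805 kg/m³
  nylon: E = 2.748 GPa, ρ = 1116 kg/m³
  soda-lime glass: E = 71.71 GPa, ρ = 2499 kg/m³
  magnesium alloy: E = 46.00 GPa, ρ = 1760 kg/m³
  magnesium alloy: M = 2.04×10⁻³
  soda-lime glass: M = 1.66×10⁻³
  GFRP laminate: M = 1.55×10⁻³
  nylon: M = 1.26×10⁻³
The maximum is for magnesium alloy.

magnesium alloy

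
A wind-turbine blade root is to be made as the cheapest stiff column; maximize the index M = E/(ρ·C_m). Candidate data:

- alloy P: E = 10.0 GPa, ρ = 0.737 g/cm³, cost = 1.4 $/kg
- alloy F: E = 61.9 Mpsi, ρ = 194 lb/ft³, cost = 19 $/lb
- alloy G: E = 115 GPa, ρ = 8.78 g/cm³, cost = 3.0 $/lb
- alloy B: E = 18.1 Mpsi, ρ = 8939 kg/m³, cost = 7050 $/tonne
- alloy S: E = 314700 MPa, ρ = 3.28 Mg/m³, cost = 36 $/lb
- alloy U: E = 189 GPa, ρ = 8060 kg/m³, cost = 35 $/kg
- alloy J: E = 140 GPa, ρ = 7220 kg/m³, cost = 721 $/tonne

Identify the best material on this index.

alloy J

Convert each candidate to consistent units, then evaluate M:
  alloy P: E = 10.00 GPa, ρ = 737.0 kg/m³, cost = 1.400 $/kg
  alloy F: E = 426.8 GPa, ρ = 3108 kg/m³, cost = 41.89 $/kg
  alloy G: E = 115.0 GPa, ρ = 8780 kg/m³, cost = 6.614 $/kg
  alloy B: E = 124.8 GPa, ρ = 8939 kg/m³, cost = 7.050 $/kg
  alloy S: E = 314.7 GPa, ρ = 3280 kg/m³, cost = 79.37 $/kg
  alloy U: E = 189.0 GPa, ρ = 8060 kg/m³, cost = 35.00 $/kg
  alloy J: E = 140.0 GPa, ρ = 7220 kg/m³, cost = 0.7210 $/kg
  alloy J: M = 26.9 MN·m per $
  alloy P: M = 9.69 MN·m per $
  alloy F: M = 3.28 MN·m per $
  alloy G: M = 1.98 MN·m per $
  alloy B: M = 1.98 MN·m per $
  alloy S: M = 1.21 MN·m per $
  alloy U: M = 0.670 MN·m per $
The maximum is for alloy J.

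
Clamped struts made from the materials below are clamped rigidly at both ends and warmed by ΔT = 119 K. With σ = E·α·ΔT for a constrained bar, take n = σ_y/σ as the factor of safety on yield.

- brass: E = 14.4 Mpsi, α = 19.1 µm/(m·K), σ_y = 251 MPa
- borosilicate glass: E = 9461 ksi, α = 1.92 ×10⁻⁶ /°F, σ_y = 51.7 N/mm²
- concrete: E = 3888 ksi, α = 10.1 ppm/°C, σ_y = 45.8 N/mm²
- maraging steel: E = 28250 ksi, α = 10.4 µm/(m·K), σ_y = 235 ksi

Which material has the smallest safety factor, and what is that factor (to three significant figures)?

brass, n = 1.11

With everything in SI (GPa, ×10⁻⁶/K, MPa):
  brass: E = 99.28, α = 19.1, σ_y = 251.0 → σ = 226 MPa, n = 1.11
  borosilicate glass: E = 65.23, α = 3.46, σ_y = 51.70 → σ = 26.8 MPa, n = 1.93
  concrete: E = 26.81, α = 10.1, σ_y = 45.80 → σ = 32.2 MPa, n = 1.42
  maraging steel: E = 194.8, α = 10.4, σ_y = 1620 → σ = 241 MPa, n = 6.72
Smallest n: brass with n = 1.11.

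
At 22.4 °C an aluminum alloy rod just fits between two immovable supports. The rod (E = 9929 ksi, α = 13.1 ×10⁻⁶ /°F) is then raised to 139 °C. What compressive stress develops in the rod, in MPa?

188 MPa

E = 9929 ksi = 68.46 GPa.
α = 13.1×10⁻⁶/°F × 9/5 = 23.6×10⁻⁶/K.
ΔT = 116.6 K. Constrained thermal stress σ = E·α·ΔT = 68.46×10³ MPa × 23.6×10⁻⁶ × 116.6 = 188 MPa (compressive).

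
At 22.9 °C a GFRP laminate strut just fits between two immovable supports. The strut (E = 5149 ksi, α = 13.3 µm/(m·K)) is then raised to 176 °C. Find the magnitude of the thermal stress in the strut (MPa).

E = 5149 ksi = 35.50 GPa.
ΔT = 153.1 K. Constrained thermal stress σ = E·α·ΔT = 35.50×10³ MPa × 13.3×10⁻⁶ × 153.1 = 72.3 MPa (compressive).

72.3 MPa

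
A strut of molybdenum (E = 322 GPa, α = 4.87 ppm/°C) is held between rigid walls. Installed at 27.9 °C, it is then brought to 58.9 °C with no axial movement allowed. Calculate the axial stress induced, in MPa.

48.6 MPa

ΔT = 31.00 K. Constrained thermal stress σ = E·α·ΔT = 322.0×10³ MPa × 4.87×10⁻⁶ × 31.00 = 48.6 MPa (compressive).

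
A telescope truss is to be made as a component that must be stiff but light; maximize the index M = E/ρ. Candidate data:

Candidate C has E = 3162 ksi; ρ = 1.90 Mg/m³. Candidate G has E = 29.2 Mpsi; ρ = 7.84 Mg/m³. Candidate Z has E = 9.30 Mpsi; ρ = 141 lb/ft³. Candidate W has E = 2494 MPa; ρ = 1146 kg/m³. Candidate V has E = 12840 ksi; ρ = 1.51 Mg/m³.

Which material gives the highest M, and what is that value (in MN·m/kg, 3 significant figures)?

Convert each candidate to consistent units, then evaluate M:
  candidate C: E = 21.80 GPa, ρ = 1900 kg/m³
  candidate G: E = 201.3 GPa, ρ = 7840 kg/m³
  candidate Z: E = 64.12 GPa, ρ = 2259 kg/m³
  candidate W: E = 2.494 GPa, ρ = 1146 kg/m³
  candidate V: E = 88.53 GPa, ρ = 1510 kg/m³
  candidate V: M = 58.6 MN·m/kg
  candidate Z: M = 28.4 MN·m/kg
  candidate G: M = 25.7 MN·m/kg
  candidate C: M = 11.5 MN·m/kg
  candidate W: M = 2.18 MN·m/kg
The maximum is for candidate V.

candidate V, M = 58.6 MN·m/kg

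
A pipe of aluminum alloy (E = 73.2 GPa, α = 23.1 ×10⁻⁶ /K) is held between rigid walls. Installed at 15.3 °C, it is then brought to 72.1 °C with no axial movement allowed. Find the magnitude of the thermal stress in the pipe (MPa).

ΔT = 56.80 K. Constrained thermal stress σ = E·α·ΔT = 73.20×10³ MPa × 23.1×10⁻⁶ × 56.80 = 96.0 MPa (compressive).

96.0 MPa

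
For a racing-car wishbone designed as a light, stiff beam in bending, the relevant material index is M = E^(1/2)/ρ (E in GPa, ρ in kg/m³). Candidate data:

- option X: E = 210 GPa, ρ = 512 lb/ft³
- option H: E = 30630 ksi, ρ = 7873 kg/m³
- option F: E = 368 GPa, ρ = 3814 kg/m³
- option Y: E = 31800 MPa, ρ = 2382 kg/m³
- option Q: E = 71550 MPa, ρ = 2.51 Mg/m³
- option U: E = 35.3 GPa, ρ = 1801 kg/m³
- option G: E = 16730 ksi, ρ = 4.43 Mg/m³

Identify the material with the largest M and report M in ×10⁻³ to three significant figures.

Normalizing units and computing the index:
  option X: E = 210.0 GPa, ρ = 8201 kg/m³
  option H: E = 211.2 GPa, ρ = 7873 kg/m³
  option F: E = 368.0 GPa, ρ = 3814 kg/m³
  option Y: E = 31.80 GPa, ρ = 2382 kg/m³
  option Q: E = 71.55 GPa, ρ = 2510 kg/m³
  option U: E = 35.30 GPa, ρ = 1801 kg/m³
  option G: E = 115.3 GPa, ρ = 4430 kg/m³
  option F: M = 5.03×10⁻³
  option Q: M = 3.37×10⁻³
  option U: M = 3.30×10⁻³
  option G: M = 2.42×10⁻³
  option Y: M = 2.37×10⁻³
  option H: M = 1.85×10⁻³
  option X: M = 1.77×10⁻³
Highest index: option F.

option F, M = 5.03×10⁻³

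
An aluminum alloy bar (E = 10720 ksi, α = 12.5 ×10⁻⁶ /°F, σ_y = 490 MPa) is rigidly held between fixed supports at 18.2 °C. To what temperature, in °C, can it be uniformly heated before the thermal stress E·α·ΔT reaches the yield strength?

313 °C

E = 10720 ksi = 73.91 GPa.
α = 12.5×10⁻⁶/°F × 9/5 = 22.5×10⁻⁶/K.
E·α·ΔT = 490.0 MPa ⇒ ΔT = 490.0 / (73.91×10³ × 22.5×10⁻⁶) = 294.6 K.
T = 18.2 + 294.6 = 312.8 °C.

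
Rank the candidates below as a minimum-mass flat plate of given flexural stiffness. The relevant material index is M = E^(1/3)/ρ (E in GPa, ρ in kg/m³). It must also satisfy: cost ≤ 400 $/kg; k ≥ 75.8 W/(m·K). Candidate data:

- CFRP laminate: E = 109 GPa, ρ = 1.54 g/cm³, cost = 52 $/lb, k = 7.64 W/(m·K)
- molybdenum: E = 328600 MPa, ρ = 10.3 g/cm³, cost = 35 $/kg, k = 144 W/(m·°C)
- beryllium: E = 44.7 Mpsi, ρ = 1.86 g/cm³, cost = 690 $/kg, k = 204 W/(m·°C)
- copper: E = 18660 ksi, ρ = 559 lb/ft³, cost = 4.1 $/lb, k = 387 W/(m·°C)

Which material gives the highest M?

molybdenum

Screen on constraints: cost ≤ 400 $/kg; k ≥ 75.8 W/(m·K). Survivors: molybdenum, copper.
After converting to SI:
  molybdenum: E = 328.6 GPa, ρ = 10300 kg/m³
  copper: E = 128.7 GPa, ρ = 8954 kg/m³
  molybdenum: M = 0.670×10⁻³
  copper: M = 0.564×10⁻³
Highest index: molybdenum.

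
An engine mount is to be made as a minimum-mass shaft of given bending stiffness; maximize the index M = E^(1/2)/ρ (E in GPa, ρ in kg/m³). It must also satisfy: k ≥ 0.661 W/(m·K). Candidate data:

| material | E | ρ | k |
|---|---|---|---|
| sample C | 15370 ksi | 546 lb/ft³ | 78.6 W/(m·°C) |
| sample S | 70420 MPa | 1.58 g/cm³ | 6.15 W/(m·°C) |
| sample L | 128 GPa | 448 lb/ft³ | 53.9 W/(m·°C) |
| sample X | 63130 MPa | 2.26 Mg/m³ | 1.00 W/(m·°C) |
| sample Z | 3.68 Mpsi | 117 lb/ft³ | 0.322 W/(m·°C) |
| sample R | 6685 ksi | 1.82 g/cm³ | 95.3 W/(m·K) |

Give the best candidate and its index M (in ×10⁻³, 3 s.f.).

sample S, M = 5.31×10⁻³

Screen on constraints: k ≥ 0.661 W/(m·K). Survivors: sample C, sample S, sample L, sample X, sample R.
In SI units:
  sample C: E = 106.0 GPa, ρ = 8746 kg/m³
  sample S: E = 70.42 GPa, ρ = 1580 kg/m³
  sample L: E = 128.0 GPa, ρ = 7176 kg/m³
  sample X: E = 63.13 GPa, ρ = 2260 kg/m³
  sample R: E = 46.09 GPa, ρ = 1820 kg/m³
  sample S: M = 5.31×10⁻³
  sample R: M = 3.73×10⁻³
  sample X: M = 3.52×10⁻³
  sample L: M = 1.58×10⁻³
  sample C: M = 1.18×10⁻³
Sample S has the largest M.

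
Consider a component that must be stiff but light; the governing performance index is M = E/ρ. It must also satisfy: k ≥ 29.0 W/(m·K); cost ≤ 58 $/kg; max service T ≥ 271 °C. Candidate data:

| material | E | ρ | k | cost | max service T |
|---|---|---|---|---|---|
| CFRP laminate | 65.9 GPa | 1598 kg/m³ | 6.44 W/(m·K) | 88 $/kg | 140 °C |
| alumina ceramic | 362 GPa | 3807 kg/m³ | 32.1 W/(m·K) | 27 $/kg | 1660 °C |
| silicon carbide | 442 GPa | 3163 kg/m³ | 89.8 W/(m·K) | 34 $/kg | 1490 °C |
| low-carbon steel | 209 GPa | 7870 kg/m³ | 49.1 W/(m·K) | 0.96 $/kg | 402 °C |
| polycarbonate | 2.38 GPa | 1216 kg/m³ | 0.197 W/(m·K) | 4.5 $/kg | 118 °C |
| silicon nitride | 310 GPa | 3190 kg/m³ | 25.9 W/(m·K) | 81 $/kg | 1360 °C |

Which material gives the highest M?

silicon carbide

Screen on constraints: k ≥ 29.0 W/(m·K); cost ≤ 58 $/kg; max service T ≥ 271 °C. Survivors: alumina ceramic, silicon carbide, low-carbon steel.
Computing M directly (units already consistent):
  silicon carbide: M = 140 MN·m/kg
  alumina ceramic: M = 95.1 MN·m/kg
  low-carbon steel: M = 26.6 MN·m/kg
Silicon carbide ranks first.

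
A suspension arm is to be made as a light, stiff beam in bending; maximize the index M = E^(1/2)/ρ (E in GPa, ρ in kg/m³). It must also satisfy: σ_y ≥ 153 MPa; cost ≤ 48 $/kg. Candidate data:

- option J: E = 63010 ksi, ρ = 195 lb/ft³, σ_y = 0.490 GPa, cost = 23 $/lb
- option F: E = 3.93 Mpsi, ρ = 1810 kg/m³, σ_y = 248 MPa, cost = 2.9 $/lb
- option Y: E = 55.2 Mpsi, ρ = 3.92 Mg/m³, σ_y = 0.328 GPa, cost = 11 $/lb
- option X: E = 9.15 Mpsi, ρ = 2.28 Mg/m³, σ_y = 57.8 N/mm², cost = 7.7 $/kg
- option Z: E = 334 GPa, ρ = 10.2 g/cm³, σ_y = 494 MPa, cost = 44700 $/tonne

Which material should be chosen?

option Y

Screen on constraints: σ_y ≥ 153 MPa; cost ≤ 48 $/kg. Survivors: option F, option Y, option Z.
Putting every candidate on a common basis:
  option F: E = 27.10 GPa, ρ = 1810 kg/m³
  option Y: E = 380.6 GPa, ρ = 3920 kg/m³
  option Z: E = 334.0 GPa, ρ = 10200 kg/m³
  option Y: M = 4.98×10⁻³
  option F: M = 2.88×10⁻³
  option Z: M = 1.79×10⁻³
Highest index: option Y.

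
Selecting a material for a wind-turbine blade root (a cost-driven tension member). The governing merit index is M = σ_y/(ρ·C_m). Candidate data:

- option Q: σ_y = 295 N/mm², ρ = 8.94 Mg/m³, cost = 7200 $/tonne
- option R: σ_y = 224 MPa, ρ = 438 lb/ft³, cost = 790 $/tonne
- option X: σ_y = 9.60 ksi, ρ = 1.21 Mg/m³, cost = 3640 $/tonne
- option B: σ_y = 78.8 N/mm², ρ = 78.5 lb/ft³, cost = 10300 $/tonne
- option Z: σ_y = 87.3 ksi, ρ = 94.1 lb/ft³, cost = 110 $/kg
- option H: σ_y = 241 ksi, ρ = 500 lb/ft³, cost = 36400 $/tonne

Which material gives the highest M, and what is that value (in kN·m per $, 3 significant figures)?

option R, M = 40.4 kN·m per $

Putting every candidate on a common basis:
  option Q: σ_y = 295.0 MPa, ρ = 8940 kg/m³, cost = 7.200 $/kg
  option R: σ_y = 224.0 MPa, ρ = 7016 kg/m³, cost = 0.7900 $/kg
  option X: σ_y = 66.19 MPa, ρ = 1210 kg/m³, cost = 3.640 $/kg
  option B: σ_y = 78.80 MPa, ρ = 1257 kg/m³, cost = 10.30 $/kg
  option Z: σ_y = 601.9 MPa, ρ = 1507 kg/m³, cost = 110.0 $/kg
  option H: σ_y = 1662 MPa, ρ = 8009 kg/m³, cost = 36.40 $/kg
  option R: M = 40.4 kN·m per $
  option X: M = 15.0 kN·m per $
  option B: M = 6.08 kN·m per $
  option H: M = 5.70 kN·m per $
  option Q: M = 4.58 kN·m per $
  option Z: M = 3.63 kN·m per $
Option R has the largest M.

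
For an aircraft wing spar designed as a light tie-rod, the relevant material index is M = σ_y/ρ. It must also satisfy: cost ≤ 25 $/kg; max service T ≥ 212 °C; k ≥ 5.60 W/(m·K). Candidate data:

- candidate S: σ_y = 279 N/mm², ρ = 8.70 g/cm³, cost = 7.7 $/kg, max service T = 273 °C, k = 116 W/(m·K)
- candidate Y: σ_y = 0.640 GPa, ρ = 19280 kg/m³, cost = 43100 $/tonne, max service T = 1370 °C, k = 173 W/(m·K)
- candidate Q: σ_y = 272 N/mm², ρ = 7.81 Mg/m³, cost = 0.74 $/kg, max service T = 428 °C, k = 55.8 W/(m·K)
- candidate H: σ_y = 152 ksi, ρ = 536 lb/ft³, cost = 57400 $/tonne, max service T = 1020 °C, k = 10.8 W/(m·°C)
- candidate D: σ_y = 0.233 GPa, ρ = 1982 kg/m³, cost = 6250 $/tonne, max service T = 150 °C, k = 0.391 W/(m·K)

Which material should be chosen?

candidate Q

Screen on constraints: cost ≤ 25 $/kg; max service T ≥ 212 °C; k ≥ 5.60 W/(m·K). Survivors: candidate S, candidate Q.
Putting every candidate on a common basis:
  candidate S: σ_y = 279.0 MPa, ρ = 8700 kg/m³
  candidate Q: σ_y = 272.0 MPa, ρ = 7810 kg/m³
  candidate Q: M = 34.8 kN·m/kg
  candidate S: M = 32.1 kN·m/kg
Candidate Q has the largest M.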